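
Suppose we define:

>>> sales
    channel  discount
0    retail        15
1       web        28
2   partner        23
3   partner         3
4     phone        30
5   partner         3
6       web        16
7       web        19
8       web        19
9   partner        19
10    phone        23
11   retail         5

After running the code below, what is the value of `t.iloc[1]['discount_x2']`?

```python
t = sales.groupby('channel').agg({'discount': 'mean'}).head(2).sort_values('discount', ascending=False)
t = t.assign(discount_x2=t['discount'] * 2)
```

24.0

group by channel, mean of discount:
         discount
channel          
partner      12.0
phone        26.5
retail       10.0
web          20.5
take first 2 rows:
         discount
channel          
partner      12.0
phone        26.5
sort by discount descending:
         discount
channel          
phone        26.5
partner      12.0
add column discount_x2 = t['discount'] * 2:
         discount  discount_x2
channel                       
phone        26.5         53.0
partner      12.0         24.0
Taking the value at position 1, column 'discount_x2' gives 24.0.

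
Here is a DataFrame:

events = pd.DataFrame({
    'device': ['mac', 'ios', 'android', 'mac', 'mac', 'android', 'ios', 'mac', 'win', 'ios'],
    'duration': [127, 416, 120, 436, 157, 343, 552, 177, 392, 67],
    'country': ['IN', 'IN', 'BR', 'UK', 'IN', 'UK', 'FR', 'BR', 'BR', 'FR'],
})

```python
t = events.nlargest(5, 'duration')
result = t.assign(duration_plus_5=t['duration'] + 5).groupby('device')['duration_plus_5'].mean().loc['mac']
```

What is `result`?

take 5 rows with largest duration:
    device  duration country
6      ios       552      FR
3      mac       436      UK
1      ios       416      IN
8      win       392      BR
5  android       343      UK
add column duration_plus_5 = t['duration'] + 5:
    device  duration country  duration_plus_5
6      ios       552      FR              557
3      mac       436      UK              441
1      ios       416      IN              421
8      win       392      BR              397
5  android       343      UK              348
group by device, mean of duration_plus_5:
device
android    348.0
ios        489.0
mac        441.0
win        397.0
Name: duration_plus_5, dtype: float64
Reading off the value at index 'mac', we get 441.0.

441.0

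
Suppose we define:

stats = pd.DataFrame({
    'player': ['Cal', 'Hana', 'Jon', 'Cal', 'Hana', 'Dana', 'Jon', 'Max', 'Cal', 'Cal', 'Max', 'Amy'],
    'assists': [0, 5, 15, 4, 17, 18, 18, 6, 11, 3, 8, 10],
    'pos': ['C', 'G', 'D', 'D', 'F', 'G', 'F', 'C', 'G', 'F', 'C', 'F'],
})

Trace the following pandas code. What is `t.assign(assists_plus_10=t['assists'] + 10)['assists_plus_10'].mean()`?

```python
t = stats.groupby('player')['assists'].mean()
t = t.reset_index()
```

21.1666666667

group by player, mean of assists:
player
Amy     10.0
Cal      4.5
Dana    18.0
Hana    11.0
Jon     16.5
Max      7.0
Name: assists, dtype: float64
reset_index():
  player  assists
0    Amy     10.0
1    Cal      4.5
2   Dana     18.0
3   Hana     11.0
4    Jon     16.5
5    Max      7.0
add column assists_plus_10 = t['assists'] + 10:
  player  assists  assists_plus_10
0    Amy     10.0             20.0
1    Cal      4.5             14.5
2   Dana     18.0             28.0
3   Hana     11.0             21.0
4    Jon     16.5             26.5
5    Max      7.0             17.0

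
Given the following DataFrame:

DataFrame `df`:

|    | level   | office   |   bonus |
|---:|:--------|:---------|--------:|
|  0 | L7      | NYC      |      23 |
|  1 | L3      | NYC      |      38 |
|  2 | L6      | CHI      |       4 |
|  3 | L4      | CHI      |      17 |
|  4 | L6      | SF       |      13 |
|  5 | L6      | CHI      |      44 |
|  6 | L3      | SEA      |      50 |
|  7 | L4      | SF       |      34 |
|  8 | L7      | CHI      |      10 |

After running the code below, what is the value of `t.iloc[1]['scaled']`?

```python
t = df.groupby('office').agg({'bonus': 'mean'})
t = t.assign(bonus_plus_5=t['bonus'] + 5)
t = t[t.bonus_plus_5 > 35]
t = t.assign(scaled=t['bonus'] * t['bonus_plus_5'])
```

2750.0

group by office, mean of bonus:
        bonus
office       
CHI     18.75
NYC     30.50
SEA     50.00
SF      23.50
add column bonus_plus_5 = t['bonus'] + 5:
        bonus  bonus_plus_5
office                     
CHI     18.75         23.75
NYC     30.50         35.50
SEA     50.00         55.00
SF      23.50         28.50
filter rows where bonus_plus_5 > 35:
        bonus  bonus_plus_5
office                     
NYC      30.5          35.5
SEA      50.0          55.0
add column scaled = t['bonus'] * t['bonus_plus_5']:
        bonus  bonus_plus_5   scaled
office                              
NYC      30.5          35.5  1082.75
SEA      50.0          55.0  2750.00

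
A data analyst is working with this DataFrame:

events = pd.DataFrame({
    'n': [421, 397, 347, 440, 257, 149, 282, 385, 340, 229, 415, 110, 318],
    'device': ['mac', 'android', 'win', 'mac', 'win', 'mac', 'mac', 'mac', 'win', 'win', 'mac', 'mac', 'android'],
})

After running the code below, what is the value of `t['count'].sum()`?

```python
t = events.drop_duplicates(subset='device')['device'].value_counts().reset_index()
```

drop duplicate device (keep=first):
     n   device
0  421      mac
1  397  android
2  347      win
value_counts of device:
device
mac        1
android    1
win        1
Name: count, dtype: int64
reset_index():
    device  count
0      mac      1
1  android      1
2      win      1
The sum of column 'count' is 3.

3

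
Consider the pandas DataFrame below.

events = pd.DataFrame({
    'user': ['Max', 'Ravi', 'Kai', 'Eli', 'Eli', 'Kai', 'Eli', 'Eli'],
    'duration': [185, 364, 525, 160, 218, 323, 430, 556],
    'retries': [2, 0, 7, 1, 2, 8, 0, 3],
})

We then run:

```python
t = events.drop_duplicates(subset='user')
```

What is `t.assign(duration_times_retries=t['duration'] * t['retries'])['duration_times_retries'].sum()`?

drop duplicate user (keep=first):
   user  duration  retries
0   Max       185        2
1  Ravi       364        0
2   Kai       525        7
3   Eli       160        1
add column duration_times_retries = t['duration'] * t['retries']:
   user  duration  retries  duration_times_retries
0   Max       185        2                     370
1  Ravi       364        0                       0
2   Kai       525        7                    3675
3   Eli       160        1                     160
Reading off the sum of column 'duration_times_retries', we get 4205.

4205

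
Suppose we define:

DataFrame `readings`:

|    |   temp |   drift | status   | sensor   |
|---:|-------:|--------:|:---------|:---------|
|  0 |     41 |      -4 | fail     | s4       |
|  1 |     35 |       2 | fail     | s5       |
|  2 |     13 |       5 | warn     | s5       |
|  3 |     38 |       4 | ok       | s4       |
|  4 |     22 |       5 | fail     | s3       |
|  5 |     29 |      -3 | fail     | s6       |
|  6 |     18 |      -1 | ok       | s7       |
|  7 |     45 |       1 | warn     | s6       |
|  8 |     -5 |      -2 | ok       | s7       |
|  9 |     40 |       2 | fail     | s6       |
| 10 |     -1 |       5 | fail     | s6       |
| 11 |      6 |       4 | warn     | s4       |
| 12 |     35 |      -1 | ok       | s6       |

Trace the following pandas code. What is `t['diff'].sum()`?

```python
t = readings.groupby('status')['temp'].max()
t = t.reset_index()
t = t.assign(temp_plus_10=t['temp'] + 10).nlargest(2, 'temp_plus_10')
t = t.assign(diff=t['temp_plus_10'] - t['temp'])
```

group by status, max of temp:
status
fail    41
ok      38
warn    45
Name: temp, dtype: int64
reset_index():
  status  temp
0   fail    41
1     ok    38
2   warn    45
add column temp_plus_10 = t['temp'] + 10:
  status  temp  temp_plus_10
0   fail    41            51
1     ok    38            48
2   warn    45            55
take 2 rows with largest temp_plus_10:
  status  temp  temp_plus_10
2   warn    45            55
0   fail    41            51
add column diff = t['temp_plus_10'] - t['temp']:
  status  temp  temp_plus_10  diff
2   warn    45            55    10
0   fail    41            51    10
sum of column 'diff' → 20

20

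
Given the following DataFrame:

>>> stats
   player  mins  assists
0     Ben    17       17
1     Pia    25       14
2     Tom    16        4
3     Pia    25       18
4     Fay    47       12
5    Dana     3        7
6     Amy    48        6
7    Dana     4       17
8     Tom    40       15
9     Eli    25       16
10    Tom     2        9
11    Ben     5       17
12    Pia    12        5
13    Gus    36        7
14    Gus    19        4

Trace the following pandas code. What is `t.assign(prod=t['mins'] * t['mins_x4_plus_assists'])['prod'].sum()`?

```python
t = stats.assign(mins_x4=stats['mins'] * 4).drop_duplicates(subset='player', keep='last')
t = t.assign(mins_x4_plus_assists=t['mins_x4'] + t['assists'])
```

add column mins_x4 = stats['mins'] * 4:
   player  mins  assists  mins_x4
0     Ben    17       17       68
1     Pia    25       14      100
2     Tom    16        4       64
3     Pia    25       18      100
4     Fay    47       12      188
5    Dana     3        7       12
6     Amy    48        6      192
7    Dana     4       17       16
8     Tom    40       15      160
9     Eli    25       16      100
10    Tom     2        9        8
11    Ben     5       17       20
12    Pia    12        5       48
13    Gus    36        7      144
14    Gus    19        4       76
drop duplicate player (keep=last):
   player  mins  assists  mins_x4
4     Fay    47       12      188
6     Amy    48        6      192
7    Dana     4       17       16
9     Eli    25       16      100
10    Tom     2        9        8
11    Ben     5       17       20
12    Pia    12        5       48
14    Gus    19        4       76
add column mins_x4_plus_assists = t['mins_x4'] + t['assists']:
   player  mins  assists  mins_x4  mins_x4_plus_assists
4     Fay    47       12      188                   200
6     Amy    48        6      192                   198
7    Dana     4       17       16                    33
9     Eli    25       16      100                   116
10    Tom     2        9        8                    17
11    Ben     5       17       20                    37
12    Pia    12        5       48                    53
14    Gus    19        4       76                    80
add column prod = t['mins'] * t['mins_x4_plus_assists']:
   player  mins  assists  mins_x4  mins_x4_plus_assists  prod
4     Fay    47       12      188                   200  9400
6     Amy    48        6      192                   198  9504
7    Dana     4       17       16                    33   132
9     Eli    25       16      100                   116  2900
10    Tom     2        9        8                    17    34
11    Ben     5       17       20                    37   185
12    Pia    12        5       48                    53   636
14    Gus    19        4       76                    80  1520

24311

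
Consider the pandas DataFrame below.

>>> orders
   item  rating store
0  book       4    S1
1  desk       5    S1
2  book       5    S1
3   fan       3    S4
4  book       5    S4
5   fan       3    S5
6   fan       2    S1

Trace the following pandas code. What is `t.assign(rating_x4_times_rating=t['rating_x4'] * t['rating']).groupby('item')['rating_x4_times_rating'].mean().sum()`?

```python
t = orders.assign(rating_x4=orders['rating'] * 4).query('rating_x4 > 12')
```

188.0

add column rating_x4 = orders['rating'] * 4:
   item  rating store  rating_x4
0  book       4    S1         16
1  desk       5    S1         20
2  book       5    S1         20
3   fan       3    S4         12
4  book       5    S4         20
5   fan       3    S5         12
6   fan       2    S1          8
filter rows where rating_x4 > 12:
   item  rating store  rating_x4
0  book       4    S1         16
1  desk       5    S1         20
2  book       5    S1         20
4  book       5    S4         20
add column rating_x4_times_rating = t['rating_x4'] * t['rating']:
   item  rating store  rating_x4  rating_x4_times_rating
0  book       4    S1         16                      64
1  desk       5    S1         20                     100
2  book       5    S1         20                     100
4  book       5    S4         20                     100
group by item, mean of rating_x4_times_rating:
item
book     88.0
desk    100.0
Name: rating_x4_times_rating, dtype: float64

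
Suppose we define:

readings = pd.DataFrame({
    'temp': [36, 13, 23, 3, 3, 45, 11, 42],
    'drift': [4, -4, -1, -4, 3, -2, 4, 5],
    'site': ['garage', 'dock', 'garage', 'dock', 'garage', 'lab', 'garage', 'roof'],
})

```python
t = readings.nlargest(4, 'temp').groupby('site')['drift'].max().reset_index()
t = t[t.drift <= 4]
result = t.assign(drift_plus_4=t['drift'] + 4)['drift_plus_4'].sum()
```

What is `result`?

take 4 rows with largest temp:
   temp  drift    site
5    45     -2     lab
7    42      5    roof
0    36      4  garage
2    23     -1  garage
group by site, max of drift:
site
garage    4
lab      -2
roof      5
Name: drift, dtype: int64
reset_index():
     site  drift
0  garage      4
1     lab     -2
2    roof      5
filter rows where drift <= 4:
     site  drift
0  garage      4
1     lab     -2
add column drift_plus_4 = t['drift'] + 4:
     site  drift  drift_plus_4
0  garage      4             8
1     lab     -2             2

10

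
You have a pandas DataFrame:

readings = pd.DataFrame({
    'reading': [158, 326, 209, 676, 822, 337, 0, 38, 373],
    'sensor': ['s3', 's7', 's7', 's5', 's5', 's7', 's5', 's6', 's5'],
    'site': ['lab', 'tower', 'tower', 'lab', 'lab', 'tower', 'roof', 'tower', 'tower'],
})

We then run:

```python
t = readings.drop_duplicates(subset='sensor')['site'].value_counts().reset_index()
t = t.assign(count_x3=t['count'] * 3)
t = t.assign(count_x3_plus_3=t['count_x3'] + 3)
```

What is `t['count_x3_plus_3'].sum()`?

18

drop duplicate sensor (keep=first):
   reading sensor   site
0      158     s3    lab
1      326     s7  tower
3      676     s5    lab
7       38     s6  tower
value_counts of site:
site
lab      2
tower    2
Name: count, dtype: int64
reset_index():
    site  count
0    lab      2
1  tower      2
add column count_x3 = t['count'] * 3:
    site  count  count_x3
0    lab      2         6
1  tower      2         6
add column count_x3_plus_3 = t['count_x3'] + 3:
    site  count  count_x3  count_x3_plus_3
0    lab      2         6                9
1  tower      2         6                9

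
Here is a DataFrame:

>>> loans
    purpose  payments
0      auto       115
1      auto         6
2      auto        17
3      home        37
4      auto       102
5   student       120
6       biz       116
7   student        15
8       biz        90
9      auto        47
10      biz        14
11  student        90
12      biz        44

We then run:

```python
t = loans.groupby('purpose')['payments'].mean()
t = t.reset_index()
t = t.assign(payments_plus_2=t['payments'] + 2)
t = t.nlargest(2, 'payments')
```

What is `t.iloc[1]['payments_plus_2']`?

group by purpose, mean of payments:
purpose
auto       57.4
biz        66.0
home       37.0
student    75.0
Name: payments, dtype: float64
reset_index():
   purpose  payments
0     auto      57.4
1      biz      66.0
2     home      37.0
3  student      75.0
add column payments_plus_2 = t['payments'] + 2:
   purpose  payments  payments_plus_2
0     auto      57.4             59.4
1      biz      66.0             68.0
2     home      37.0             39.0
3  student      75.0             77.0
take 2 rows with largest payments:
   purpose  payments  payments_plus_2
3  student      75.0             77.0
1      biz      66.0             68.0

68.0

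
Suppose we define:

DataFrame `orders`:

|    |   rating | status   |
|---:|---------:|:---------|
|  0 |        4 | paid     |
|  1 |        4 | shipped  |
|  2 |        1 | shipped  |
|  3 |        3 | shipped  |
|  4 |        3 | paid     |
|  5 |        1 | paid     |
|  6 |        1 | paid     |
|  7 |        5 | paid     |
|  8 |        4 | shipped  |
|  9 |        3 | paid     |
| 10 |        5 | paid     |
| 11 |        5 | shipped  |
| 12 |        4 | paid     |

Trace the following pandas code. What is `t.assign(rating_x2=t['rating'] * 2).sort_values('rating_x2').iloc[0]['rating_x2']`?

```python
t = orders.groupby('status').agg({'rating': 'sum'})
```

34

group by status, sum of rating:
         rating
status         
paid         26
shipped      17
add column rating_x2 = t['rating'] * 2:
         rating  rating_x2
status                    
paid         26         52
shipped      17         34
sort by rating_x2:
         rating  rating_x2
status                    
shipped      17         34
paid         26         52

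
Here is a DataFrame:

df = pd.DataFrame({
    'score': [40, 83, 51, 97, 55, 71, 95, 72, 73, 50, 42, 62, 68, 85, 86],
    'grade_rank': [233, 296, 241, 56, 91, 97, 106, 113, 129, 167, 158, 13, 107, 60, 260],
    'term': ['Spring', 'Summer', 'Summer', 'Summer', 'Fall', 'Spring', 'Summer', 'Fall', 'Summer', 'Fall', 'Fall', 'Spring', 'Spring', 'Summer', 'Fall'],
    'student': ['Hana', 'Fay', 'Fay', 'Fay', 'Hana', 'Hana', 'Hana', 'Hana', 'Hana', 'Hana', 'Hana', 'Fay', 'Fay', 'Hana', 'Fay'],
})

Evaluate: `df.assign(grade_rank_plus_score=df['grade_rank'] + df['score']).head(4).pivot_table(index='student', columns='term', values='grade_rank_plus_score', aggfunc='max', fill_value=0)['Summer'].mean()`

add column grade_rank_plus_score = df['grade_rank'] + df['score']:
    score  grade_rank    term student  grade_rank_plus_score
0      40         233  Spring    Hana                    273
1      83         296  Summer     Fay                    379
2      51         241  Summer     Fay                    292
3      97          56  Summer     Fay                    153
4      55          91    Fall    Hana                    146
5      71          97  Spring    Hana                    168
6      95         106  Summer    Hana                    201
7      72         113    Fall    Hana                    185
8      73         129  Summer    Hana                    202
9      50         167    Fall    Hana                    217
10     42         158    Fall    Hana                    200
11     62          13  Spring     Fay                     75
12     68         107  Spring     Fay                    175
13     85          60  Summer    Hana                    145
14     86         260    Fall     Fay                    346
take first 4 rows:
   score  grade_rank    term student  grade_rank_plus_score
0     40         233  Spring    Hana                    273
1     83         296  Summer     Fay                    379
2     51         241  Summer     Fay                    292
3     97          56  Summer     Fay                    153
pivot: rows=student, cols=term, max(grade_rank_plus_score):
term     Spring  Summer
student                
Fay           0     379
Hana        273       0
mean of column 'Summer' → 189.5

189.5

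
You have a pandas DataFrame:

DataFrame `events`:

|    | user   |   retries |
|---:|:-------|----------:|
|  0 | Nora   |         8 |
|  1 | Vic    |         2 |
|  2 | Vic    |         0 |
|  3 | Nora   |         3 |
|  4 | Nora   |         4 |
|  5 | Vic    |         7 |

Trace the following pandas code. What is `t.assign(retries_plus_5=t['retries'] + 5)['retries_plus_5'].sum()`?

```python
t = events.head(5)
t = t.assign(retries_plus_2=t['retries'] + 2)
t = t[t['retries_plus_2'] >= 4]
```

37

take first 5 rows:
   user  retries
0  Nora        8
1   Vic        2
2   Vic        0
3  Nora        3
4  Nora        4
add column retries_plus_2 = t['retries'] + 2:
   user  retries  retries_plus_2
0  Nora        8              10
1   Vic        2               4
2   Vic        0               2
3  Nora        3               5
4  Nora        4               6
filter rows where retries_plus_2 >= 4:
   user  retries  retries_plus_2
0  Nora        8              10
1   Vic        2               4
3  Nora        3               5
4  Nora        4               6
add column retries_plus_5 = t['retries'] + 5:
   user  retries  retries_plus_2  retries_plus_5
0  Nora        8              10              13
1   Vic        2               4               7
3  Nora        3               5               8
4  Nora        4               6               9
sum of column 'retries_plus_5' → 37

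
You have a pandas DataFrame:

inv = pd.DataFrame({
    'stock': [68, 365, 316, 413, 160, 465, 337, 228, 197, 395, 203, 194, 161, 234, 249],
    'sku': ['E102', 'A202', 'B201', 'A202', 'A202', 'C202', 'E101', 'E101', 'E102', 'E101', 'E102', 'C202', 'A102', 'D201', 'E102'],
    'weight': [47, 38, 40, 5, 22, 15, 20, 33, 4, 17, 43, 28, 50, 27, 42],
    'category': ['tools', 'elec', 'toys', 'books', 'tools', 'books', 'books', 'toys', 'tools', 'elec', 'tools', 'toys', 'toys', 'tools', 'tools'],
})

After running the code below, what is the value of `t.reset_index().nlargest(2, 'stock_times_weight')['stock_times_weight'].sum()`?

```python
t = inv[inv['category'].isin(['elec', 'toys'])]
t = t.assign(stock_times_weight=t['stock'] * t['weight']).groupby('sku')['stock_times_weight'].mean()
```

filter rows where category in ['elec', 'toys']:
    stock   sku  weight category
1     365  A202      38     elec
2     316  B201      40     toys
7     228  E101      33     toys
9     395  E101      17     elec
11    194  C202      28     toys
12    161  A102      50     toys
add column stock_times_weight = t['stock'] * t['weight']:
    stock   sku  weight category  stock_times_weight
1     365  A202      38     elec               13870
2     316  B201      40     toys               12640
7     228  E101      33     toys                7524
9     395  E101      17     elec                6715
11    194  C202      28     toys                5432
12    161  A102      50     toys                8050
group by sku, mean of stock_times_weight:
sku
A102     8050.0
A202    13870.0
B201    12640.0
C202     5432.0
E101     7119.5
Name: stock_times_weight, dtype: float64
reset_index():
    sku  stock_times_weight
0  A102              8050.0
1  A202             13870.0
2  B201             12640.0
3  C202              5432.0
4  E101              7119.5
take 2 rows with largest stock_times_weight:
    sku  stock_times_weight
1  A202             13870.0
2  B201             12640.0

26510.0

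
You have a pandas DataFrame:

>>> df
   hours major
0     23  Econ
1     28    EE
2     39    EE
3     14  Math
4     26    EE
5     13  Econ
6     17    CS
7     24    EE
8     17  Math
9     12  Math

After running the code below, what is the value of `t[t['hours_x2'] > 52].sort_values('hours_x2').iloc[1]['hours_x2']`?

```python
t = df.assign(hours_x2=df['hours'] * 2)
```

78

add column hours_x2 = df['hours'] * 2:
   hours major  hours_x2
0     23  Econ        46
1     28    EE        56
2     39    EE        78
3     14  Math        28
4     26    EE        52
5     13  Econ        26
6     17    CS        34
7     24    EE        48
8     17  Math        34
9     12  Math        24
filter rows where hours_x2 > 52:
   hours major  hours_x2
1     28    EE        56
2     39    EE        78
sort by hours_x2:
   hours major  hours_x2
1     28    EE        56
2     39    EE        78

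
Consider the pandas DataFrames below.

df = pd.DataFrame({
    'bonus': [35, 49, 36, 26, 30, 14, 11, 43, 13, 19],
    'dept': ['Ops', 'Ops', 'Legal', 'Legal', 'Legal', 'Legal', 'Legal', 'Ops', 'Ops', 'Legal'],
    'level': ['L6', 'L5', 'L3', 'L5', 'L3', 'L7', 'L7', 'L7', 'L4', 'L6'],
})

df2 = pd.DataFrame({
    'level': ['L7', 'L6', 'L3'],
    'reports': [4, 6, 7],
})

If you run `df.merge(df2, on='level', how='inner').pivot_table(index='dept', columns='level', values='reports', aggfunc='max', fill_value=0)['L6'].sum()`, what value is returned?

merge on 'level' (how='inner') → 7 rows:
   bonus   dept level  reports
0     35    Ops    L6        6
1     36  Legal    L3        7
2     30  Legal    L3        7
3     14  Legal    L7        4
4     11  Legal    L7        4
5     43    Ops    L7        4
6     19  Legal    L6        6
pivot: rows=dept, cols=level, max(reports):
level  L3  L6  L7
dept             
Legal   7   6   4
Ops     0   6   4
Reading off the sum of column 'L6', we get 12.

12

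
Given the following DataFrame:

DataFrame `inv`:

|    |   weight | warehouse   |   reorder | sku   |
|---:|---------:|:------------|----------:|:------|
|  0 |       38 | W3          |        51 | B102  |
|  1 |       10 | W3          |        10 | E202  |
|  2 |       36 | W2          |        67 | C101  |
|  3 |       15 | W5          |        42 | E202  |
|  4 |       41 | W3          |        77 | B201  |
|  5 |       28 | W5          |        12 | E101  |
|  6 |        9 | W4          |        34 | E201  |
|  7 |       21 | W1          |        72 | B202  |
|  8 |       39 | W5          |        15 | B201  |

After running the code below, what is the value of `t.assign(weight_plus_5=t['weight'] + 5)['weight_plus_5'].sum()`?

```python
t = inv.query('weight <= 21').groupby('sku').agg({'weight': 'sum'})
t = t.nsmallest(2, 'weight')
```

filter rows where weight <= 21:
   weight warehouse  reorder   sku
1      10        W3       10  E202
3      15        W5       42  E202
6       9        W4       34  E201
7      21        W1       72  B202
group by sku, sum of weight:
      weight
sku         
B202      21
E201       9
E202      25
take 2 rows with smallest weight:
      weight
sku         
E201       9
B202      21
add column weight_plus_5 = t['weight'] + 5:
      weight  weight_plus_5
sku                        
E201       9             14
B202      21             26

40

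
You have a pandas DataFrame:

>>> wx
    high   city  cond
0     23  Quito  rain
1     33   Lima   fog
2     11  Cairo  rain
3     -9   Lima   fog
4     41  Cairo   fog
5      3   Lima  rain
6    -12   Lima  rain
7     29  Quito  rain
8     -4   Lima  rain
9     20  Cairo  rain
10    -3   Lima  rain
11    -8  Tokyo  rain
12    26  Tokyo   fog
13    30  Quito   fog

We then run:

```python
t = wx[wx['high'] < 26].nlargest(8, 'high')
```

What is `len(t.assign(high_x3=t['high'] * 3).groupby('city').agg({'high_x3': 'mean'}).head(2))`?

2

filter rows where high < 26:
    high   city  cond
0     23  Quito  rain
2     11  Cairo  rain
3     -9   Lima   fog
5      3   Lima  rain
6    -12   Lima  rain
8     -4   Lima  rain
9     20  Cairo  rain
10    -3   Lima  rain
11    -8  Tokyo  rain
take 8 rows with largest high:
    high   city  cond
0     23  Quito  rain
9     20  Cairo  rain
2     11  Cairo  rain
5      3   Lima  rain
10    -3   Lima  rain
8     -4   Lima  rain
11    -8  Tokyo  rain
3     -9   Lima   fog
add column high_x3 = t['high'] * 3:
    high   city  cond  high_x3
0     23  Quito  rain       69
9     20  Cairo  rain       60
2     11  Cairo  rain       33
5      3   Lima  rain        9
10    -3   Lima  rain       -9
8     -4   Lima  rain      -12
11    -8  Tokyo  rain      -24
3     -9   Lima   fog      -27
group by city, mean of high_x3:
       high_x3
city          
Cairo    46.50
Lima     -9.75
Quito    69.00
Tokyo   -24.00
take first 2 rows:
       high_x3
city          
Cairo    46.50
Lima     -9.75
Hence 2.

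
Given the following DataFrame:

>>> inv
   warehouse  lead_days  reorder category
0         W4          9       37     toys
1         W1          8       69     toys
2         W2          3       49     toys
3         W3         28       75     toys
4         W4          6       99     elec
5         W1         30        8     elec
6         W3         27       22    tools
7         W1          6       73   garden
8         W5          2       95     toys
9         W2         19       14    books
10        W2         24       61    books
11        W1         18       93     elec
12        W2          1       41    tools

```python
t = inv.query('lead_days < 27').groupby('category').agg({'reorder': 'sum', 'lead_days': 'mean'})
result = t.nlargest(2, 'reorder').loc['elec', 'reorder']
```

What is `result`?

filter rows where lead_days < 27:
   warehouse  lead_days  reorder category
0         W4          9       37     toys
1         W1          8       69     toys
2         W2          3       49     toys
4         W4          6       99     elec
7         W1          6       73   garden
8         W5          2       95     toys
9         W2         19       14    books
10        W2         24       61    books
11        W1         18       93     elec
12        W2          1       41    tools
group by category: sum(reorder), mean(lead_days):
          reorder  lead_days
category                    
books          75       21.5
elec          192       12.0
garden         73        6.0
tools          41        1.0
toys          250        5.5
take 2 rows with largest reorder:
          reorder  lead_days
category                    
toys          250        5.5
elec          192       12.0
Taking the value at row 'elec', column 'reorder' gives 192.

192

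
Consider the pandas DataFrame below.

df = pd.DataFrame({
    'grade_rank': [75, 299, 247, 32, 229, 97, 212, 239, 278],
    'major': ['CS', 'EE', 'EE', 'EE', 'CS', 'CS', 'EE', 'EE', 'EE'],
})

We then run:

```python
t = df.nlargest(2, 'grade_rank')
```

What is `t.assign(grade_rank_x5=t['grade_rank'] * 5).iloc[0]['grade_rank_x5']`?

take 2 rows with largest grade_rank:
   grade_rank major
1         299    EE
8         278    EE
add column grade_rank_x5 = t['grade_rank'] * 5:
   grade_rank major  grade_rank_x5
1         299    EE           1495
8         278    EE           1390

1495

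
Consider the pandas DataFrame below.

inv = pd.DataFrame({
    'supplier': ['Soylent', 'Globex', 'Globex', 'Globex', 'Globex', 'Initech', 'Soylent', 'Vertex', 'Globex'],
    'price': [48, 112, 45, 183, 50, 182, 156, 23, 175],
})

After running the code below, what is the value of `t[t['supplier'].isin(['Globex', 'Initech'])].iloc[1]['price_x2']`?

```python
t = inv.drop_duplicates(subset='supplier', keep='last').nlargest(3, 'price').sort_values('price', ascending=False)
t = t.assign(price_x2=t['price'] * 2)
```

350

drop duplicate supplier (keep=last):
  supplier  price
5  Initech    182
6  Soylent    156
7   Vertex     23
8   Globex    175
take 3 rows with largest price:
  supplier  price
5  Initech    182
8   Globex    175
6  Soylent    156
sort by price descending:
  supplier  price
5  Initech    182
8   Globex    175
6  Soylent    156
add column price_x2 = t['price'] * 2:
  supplier  price  price_x2
5  Initech    182       364
8   Globex    175       350
6  Soylent    156       312
filter rows where supplier in ['Globex', 'Initech']:
  supplier  price  price_x2
5  Initech    182       364
8   Globex    175       350
Hence 350.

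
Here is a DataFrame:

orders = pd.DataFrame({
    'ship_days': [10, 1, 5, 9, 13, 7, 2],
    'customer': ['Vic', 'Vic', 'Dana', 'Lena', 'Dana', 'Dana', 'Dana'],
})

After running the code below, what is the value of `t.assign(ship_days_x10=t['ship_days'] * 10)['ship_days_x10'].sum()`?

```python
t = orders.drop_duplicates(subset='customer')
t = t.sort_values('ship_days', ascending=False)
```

240

drop duplicate customer (keep=first):
   ship_days customer
0         10      Vic
2          5     Dana
3          9     Lena
sort by ship_days descending:
   ship_days customer
0         10      Vic
3          9     Lena
2          5     Dana
add column ship_days_x10 = t['ship_days'] * 10:
   ship_days customer  ship_days_x10
0         10      Vic            100
3          9     Lena             90
2          5     Dana             50
sum of column 'ship_days_x10' → 240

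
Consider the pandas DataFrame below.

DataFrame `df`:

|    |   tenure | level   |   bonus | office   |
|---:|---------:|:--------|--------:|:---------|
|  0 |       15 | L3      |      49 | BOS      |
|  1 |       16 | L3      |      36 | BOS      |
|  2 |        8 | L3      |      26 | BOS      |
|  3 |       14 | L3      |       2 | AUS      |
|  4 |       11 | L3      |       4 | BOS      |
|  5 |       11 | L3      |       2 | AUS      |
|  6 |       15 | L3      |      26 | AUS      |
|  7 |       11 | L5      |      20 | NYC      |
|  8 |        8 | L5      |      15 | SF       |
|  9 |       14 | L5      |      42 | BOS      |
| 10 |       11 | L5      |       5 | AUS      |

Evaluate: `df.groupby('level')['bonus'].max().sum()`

group by level, max of bonus:
level
L3    49
L5    42
Name: bonus, dtype: int64
Taking the sum of the resulting series gives 91.

91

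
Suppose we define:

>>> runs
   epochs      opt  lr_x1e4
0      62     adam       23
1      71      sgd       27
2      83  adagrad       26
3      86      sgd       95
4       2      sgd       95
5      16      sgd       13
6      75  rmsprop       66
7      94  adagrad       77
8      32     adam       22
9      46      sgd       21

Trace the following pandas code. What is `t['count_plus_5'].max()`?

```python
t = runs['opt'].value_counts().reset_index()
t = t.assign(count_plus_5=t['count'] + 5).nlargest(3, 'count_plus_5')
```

10

value_counts of opt:
opt
sgd        5
adam       2
adagrad    2
rmsprop    1
Name: count, dtype: int64
reset_index():
       opt  count
0      sgd      5
1     adam      2
2  adagrad      2
3  rmsprop      1
add column count_plus_5 = t['count'] + 5:
       opt  count  count_plus_5
0      sgd      5            10
1     adam      2             7
2  adagrad      2             7
3  rmsprop      1             6
take 3 rows with largest count_plus_5:
       opt  count  count_plus_5
0      sgd      5            10
1     adam      2             7
2  adagrad      2             7
Hence 10.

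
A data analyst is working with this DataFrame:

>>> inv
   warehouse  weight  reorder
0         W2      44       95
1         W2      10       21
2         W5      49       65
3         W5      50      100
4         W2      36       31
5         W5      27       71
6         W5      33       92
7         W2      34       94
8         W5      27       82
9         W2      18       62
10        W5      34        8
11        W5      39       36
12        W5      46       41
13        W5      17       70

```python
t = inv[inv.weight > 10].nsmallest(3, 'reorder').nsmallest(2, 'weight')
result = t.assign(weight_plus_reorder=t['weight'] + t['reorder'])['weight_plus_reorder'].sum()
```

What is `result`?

109

filter rows where weight > 10:
   warehouse  weight  reorder
0         W2      44       95
2         W5      49       65
3         W5      50      100
4         W2      36       31
5         W5      27       71
6         W5      33       92
7         W2      34       94
8         W5      27       82
9         W2      18       62
10        W5      34        8
11        W5      39       36
12        W5      46       41
13        W5      17       70
take 3 rows with smallest reorder:
   warehouse  weight  reorder
10        W5      34        8
4         W2      36       31
11        W5      39       36
take 2 rows with smallest weight:
   warehouse  weight  reorder
10        W5      34        8
4         W2      36       31
add column weight_plus_reorder = t['weight'] + t['reorder']:
   warehouse  weight  reorder  weight_plus_reorder
10        W5      34        8                   42
4         W2      36       31                   67
Finally, sum of column 'weight_plus_reorder' = 109.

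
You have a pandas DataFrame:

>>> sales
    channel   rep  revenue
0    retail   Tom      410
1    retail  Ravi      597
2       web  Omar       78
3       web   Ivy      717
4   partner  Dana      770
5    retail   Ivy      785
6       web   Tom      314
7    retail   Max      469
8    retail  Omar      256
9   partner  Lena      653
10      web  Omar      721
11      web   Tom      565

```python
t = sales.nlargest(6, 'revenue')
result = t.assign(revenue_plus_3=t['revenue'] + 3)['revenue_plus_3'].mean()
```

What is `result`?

take 6 rows with largest revenue:
    channel   rep  revenue
5    retail   Ivy      785
4   partner  Dana      770
10      web  Omar      721
3       web   Ivy      717
9   partner  Lena      653
1    retail  Ravi      597
add column revenue_plus_3 = t['revenue'] + 3:
    channel   rep  revenue  revenue_plus_3
5    retail   Ivy      785             788
4   partner  Dana      770             773
10      web  Omar      721             724
3       web   Ivy      717             720
9   partner  Lena      653             656
1    retail  Ravi      597             600
Reading off the mean of column 'revenue_plus_3', we get 710.166666667.

710.166666667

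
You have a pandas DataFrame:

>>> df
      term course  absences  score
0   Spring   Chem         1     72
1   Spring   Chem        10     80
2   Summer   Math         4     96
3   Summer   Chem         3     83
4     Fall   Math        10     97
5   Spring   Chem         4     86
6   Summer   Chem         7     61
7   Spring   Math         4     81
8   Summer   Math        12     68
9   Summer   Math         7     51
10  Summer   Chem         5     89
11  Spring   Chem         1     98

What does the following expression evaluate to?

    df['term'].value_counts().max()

6

value_counts of term:
term
Summer    6
Spring    5
Fall      1
Name: count, dtype: int64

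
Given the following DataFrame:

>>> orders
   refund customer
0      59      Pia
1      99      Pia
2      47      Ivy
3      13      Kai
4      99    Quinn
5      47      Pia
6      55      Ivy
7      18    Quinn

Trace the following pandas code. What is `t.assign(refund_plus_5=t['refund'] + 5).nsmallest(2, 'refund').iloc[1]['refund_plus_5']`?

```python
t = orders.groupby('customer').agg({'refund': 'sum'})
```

107

group by customer, sum of refund:
          refund
customer        
Ivy          102
Kai           13
Pia          205
Quinn        117
add column refund_plus_5 = t['refund'] + 5:
          refund  refund_plus_5
customer                       
Ivy          102            107
Kai           13             18
Pia          205            210
Quinn        117            122
take 2 rows with smallest refund:
          refund  refund_plus_5
customer                       
Kai           13             18
Ivy          102            107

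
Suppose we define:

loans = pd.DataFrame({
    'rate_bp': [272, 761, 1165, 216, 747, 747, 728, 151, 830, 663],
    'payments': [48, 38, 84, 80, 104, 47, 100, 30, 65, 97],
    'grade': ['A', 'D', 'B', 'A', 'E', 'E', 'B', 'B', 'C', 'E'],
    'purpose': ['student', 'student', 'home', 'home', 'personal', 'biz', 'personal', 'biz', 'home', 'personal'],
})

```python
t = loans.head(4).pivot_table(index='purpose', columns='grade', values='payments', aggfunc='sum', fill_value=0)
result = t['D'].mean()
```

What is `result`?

19.0

take first 4 rows:
   rate_bp  payments grade  purpose
0      272        48     A  student
1      761        38     D  student
2     1165        84     B     home
3      216        80     A     home
pivot: rows=purpose, cols=grade, sum(payments):
grade     A   B   D
purpose            
home     80  84   0
student  48   0  38
Reading off the mean of column 'D', we get 19.0.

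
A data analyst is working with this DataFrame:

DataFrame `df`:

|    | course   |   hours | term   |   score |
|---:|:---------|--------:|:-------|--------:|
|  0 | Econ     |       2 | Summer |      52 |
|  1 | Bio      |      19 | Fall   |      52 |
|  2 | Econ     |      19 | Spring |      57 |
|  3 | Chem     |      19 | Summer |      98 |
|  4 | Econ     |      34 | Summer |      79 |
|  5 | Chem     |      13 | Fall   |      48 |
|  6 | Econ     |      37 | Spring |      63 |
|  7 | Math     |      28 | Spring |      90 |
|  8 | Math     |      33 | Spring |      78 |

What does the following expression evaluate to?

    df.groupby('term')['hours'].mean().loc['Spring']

group by term, mean of hours:
term
Fall      16.000000
Spring    29.250000
Summer    18.333333
Name: hours, dtype: float64

29.25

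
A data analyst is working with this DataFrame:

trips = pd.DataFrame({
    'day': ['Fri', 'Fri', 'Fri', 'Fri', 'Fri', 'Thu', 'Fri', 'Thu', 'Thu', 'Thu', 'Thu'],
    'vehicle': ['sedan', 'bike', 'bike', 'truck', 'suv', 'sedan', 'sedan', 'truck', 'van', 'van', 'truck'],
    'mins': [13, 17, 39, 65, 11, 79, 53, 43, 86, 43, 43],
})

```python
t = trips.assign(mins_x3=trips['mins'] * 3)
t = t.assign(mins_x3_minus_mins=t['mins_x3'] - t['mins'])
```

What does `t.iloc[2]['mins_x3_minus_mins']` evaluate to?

add column mins_x3 = trips['mins'] * 3:
    day vehicle  mins  mins_x3
0   Fri   sedan    13       39
1   Fri    bike    17       51
2   Fri    bike    39      117
3   Fri   truck    65      195
4   Fri     suv    11       33
5   Thu   sedan    79      237
6   Fri   sedan    53      159
7   Thu   truck    43      129
8   Thu     van    86      258
9   Thu     van    43      129
10  Thu   truck    43      129
add column mins_x3_minus_mins = t['mins_x3'] - t['mins']:
    day vehicle  mins  mins_x3  mins_x3_minus_mins
0   Fri   sedan    13       39                  26
1   Fri    bike    17       51                  34
2   Fri    bike    39      117                  78
3   Fri   truck    65      195                 130
4   Fri     suv    11       33                  22
5   Thu   sedan    79      237                 158
6   Fri   sedan    53      159                 106
7   Thu   truck    43      129                  86
8   Thu     van    86      258                 172
9   Thu     van    43      129                  86
10  Thu   truck    43      129                  86
value at position 2, column 'mins_x3_minus_mins' → 78

78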